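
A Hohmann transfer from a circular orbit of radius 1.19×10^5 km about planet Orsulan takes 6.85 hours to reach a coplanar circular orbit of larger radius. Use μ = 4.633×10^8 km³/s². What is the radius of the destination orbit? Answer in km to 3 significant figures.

r₂ = 4.92×10^5 km

Transfer time t = 6.85 hours = 24660 s, and t = π√(a_t³/μ).
So a_t = (μ t²/π²)^(1/3) = (4.633×10^8 × (24660)² / π²)^(1/3) = 3.0562×10^5 km.
Since a_t = (r₁ + r₂)/2, r₂ = 2a_t − r₁ = 2×3.0562×10^5 − 1.190×10^5 = 4.9224×10^5 km.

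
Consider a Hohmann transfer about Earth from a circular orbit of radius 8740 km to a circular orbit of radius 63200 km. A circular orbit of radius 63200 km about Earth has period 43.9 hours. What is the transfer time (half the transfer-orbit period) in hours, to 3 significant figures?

From Kepler's third law T² = 4π²r³/μ at r = 63200 km, T = 43.9 hours = 43.9 × 3600 s = 1.5804×10^5 s: μ = 4π²r³/T² = 3.99004×10^5 km³/s².
Semi-major axis of the transfer orbit: a_t = (8740 + 63200)/2 = 35970 km.
Half the transfer-orbit period gives t = π√(a_t³/μ) = 33929 s.
Converting: 33929 s ÷ 3600 s/hour = 9.42 hours.

t = 9.42 hours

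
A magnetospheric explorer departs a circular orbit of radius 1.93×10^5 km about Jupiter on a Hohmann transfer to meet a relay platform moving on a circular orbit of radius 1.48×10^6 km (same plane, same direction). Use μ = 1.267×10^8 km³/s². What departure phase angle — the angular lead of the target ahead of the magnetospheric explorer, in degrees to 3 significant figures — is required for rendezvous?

φ = 104°

Transfer-ellipse semi-major axis a_t = (r₁ + r₂)/2 = (1.930×10^5 + 1.480×10^6)/2 = 8.365×10^5 km.
Transfer time t = π√(a_t³/μ) = 2.135×10^5 s.
The target's mean motion on its circular orbit is ω₂ = √(μ/r₂³) = 6.252×10^-6 rad/s.
Angle swept by the target during transfer: ω₂·t = 1.335 rad = 76.49°.
The magnetospheric explorer traverses 180° on the transfer ellipse, so the target must lead by 180° − 76.49° = 104°.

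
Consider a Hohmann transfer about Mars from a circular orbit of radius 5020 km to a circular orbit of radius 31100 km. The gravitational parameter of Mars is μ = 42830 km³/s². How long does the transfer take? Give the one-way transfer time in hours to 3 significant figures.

t = 10.2 hours

The Hohmann ellipse has a_t = (r₁ + r₂)/2 = 18060 km.
By Kepler's third law the transfer-orbit period is T = 2π√(a_t³/μ), so t = T/2 = 36840 s.
Converting: 36840 s ÷ 3600 s/hour = 10.2 hours.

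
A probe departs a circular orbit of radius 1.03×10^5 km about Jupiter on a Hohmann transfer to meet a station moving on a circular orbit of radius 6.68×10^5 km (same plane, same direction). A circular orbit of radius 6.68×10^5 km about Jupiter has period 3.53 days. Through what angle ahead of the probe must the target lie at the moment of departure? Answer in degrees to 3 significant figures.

From Kepler's third law T² = 4π²r³/μ at r = 6.68×10^5 km, T = 3.53 days = 3.53 × 86400 s = 3.04992×10^5 s: μ = 4π²r³/T² = 1.26506×10^8 km³/s².
Transfer-ellipse semi-major axis a_t = (r₁ + r₂)/2 = (1.030×10^5 + 6.680×10^5)/2 = 3.855×10^5 km.
Transfer time t = π√(a_t³/μ) = 66854 s.
Target angular speed ω₂ = √(μ/r₂³) = 2.0601×10^-5 rad/s.
Angle swept by the target during transfer: ω₂·t = 1.3773 rad = 78.91°.
The probe traverses 180° on the transfer ellipse, so the target must lead by 180° − 78.91° = 101°.

φ = 101°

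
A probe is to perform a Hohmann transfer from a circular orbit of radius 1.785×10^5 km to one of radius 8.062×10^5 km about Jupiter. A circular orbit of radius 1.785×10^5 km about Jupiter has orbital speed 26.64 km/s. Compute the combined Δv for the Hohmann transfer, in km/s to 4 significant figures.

Δv = 12.44 km/s

From the circular-orbit relation v² = μ/r at r = 1.785×10^5 km: μ = v²r = (26.64)² × 1.785×10^5 = 1.26680×10^8 km³/s².
The Hohmann ellipse has a_t = (r₁ + r₂)/2 = 4.9235×10^5 km.
Circular speed at r₁: v₁ = √(μ/r₁) = √(1.26680×10^8/1.785×10^5) = 26.640 km/s.
Transfer-orbit speed at r₁ (vis-viva equation): v_p = √[μ(2/r₁ − 1/a_t)] = 34.089 km/s.
First burn Δv₁ = |v_p − v₁| = 7.449 km/s.
Circular speed at r₂: v₂ = √(μ/r₂) = 12.5352 km/s.
Transfer-orbit speed at r₂: v_a = √[μ(2/r₂ − 1/a_t)] = 7.54769 km/s.
Second burn Δv₂ = |v₂ − v_a| = 4.988 km/s.
Δv = Δv₁ + Δv₂ = 7.449 + 4.988 = 12.44 km/s.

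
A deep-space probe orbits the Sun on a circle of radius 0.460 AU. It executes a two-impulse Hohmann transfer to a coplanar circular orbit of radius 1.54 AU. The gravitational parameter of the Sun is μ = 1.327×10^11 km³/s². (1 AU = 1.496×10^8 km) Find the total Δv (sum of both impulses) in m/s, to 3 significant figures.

In km: r₁ = 0.460 × 1.496×10^8 = 6.8816×10^7 km; r₂ = 1.54 × 1.496×10^8 = 2.30384×10^8 km.
Transfer-ellipse semi-major axis a_t = (r₁ + r₂)/2 = (6.8816×10^7 + 2.30384×10^8)/2 = 1.496×10^8 km.
At r₁ the circular-orbit speed is v₁ = √(μ/r₁) = 43.91 km/s.
On the transfer ellipse at r₁, v² = μ(2/r − 1/a) gives v_p = √[μ(2/r₁ − 1/a_t)] = 54.49 km/s.
First burn Δv₁ = |v_p − v₁| = 10.58 km/s.
At r₂, v₂ = √(μ/r₂) = 24.000 km/s.
Transfer-orbit speed at r₂: v_a = √[μ(2/r₂ − 1/a_t)] = 16.278 km/s.
Second burn Δv₂ = |v₂ − v_a| = 7.722 km/s.
Δv = Δv₁ + Δv₂ = 10.58 + 7.722 = 18.30 km/s.

Δv = 18300 m/s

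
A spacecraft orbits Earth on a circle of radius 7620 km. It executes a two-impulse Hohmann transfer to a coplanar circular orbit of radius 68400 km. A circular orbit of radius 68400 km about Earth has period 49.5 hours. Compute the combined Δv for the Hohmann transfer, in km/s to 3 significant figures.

From Kepler's third law T² = 4π²r³/μ at r = 68400 km, T = 49.5 hours = 49.5 × 3600 s = 1.782×10^5 s: μ = 4π²r³/T² = 3.97844×10^5 km³/s².
Transfer-ellipse semi-major axis a_t = (r₁ + r₂)/2 = (7620 + 68400)/2 = 38010 km.
Circular speed at r₁: v₁ = √(μ/r₁) = √(3.97844×10^5/7620) = 7.226 km/s.
Transfer-orbit speed at r₁ (v² = μ(2/r − 1/a)): v_p = √[μ(2/r₁ − 1/a_t)] = 9.693 km/s.
First burn Δv₁ = |v_p − v₁| = 2.467 km/s.
At r₂, v₂ = √(μ/r₂) = 2.412 km/s.
Transfer-orbit speed at r₂: v_a = √[μ(2/r₂ − 1/a_t)] = 1.080 km/s.
Second burn Δv₂ = |v₂ − v_a| = 1.332 km/s.
Δv = Δv₁ + Δv₂ = 2.467 + 1.332 = 3.799 km/s.

Δv = 3.80 km/s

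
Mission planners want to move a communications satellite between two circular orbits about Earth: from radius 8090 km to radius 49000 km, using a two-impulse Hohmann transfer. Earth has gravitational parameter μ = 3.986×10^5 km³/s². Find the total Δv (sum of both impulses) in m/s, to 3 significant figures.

Transfer-ellipse semi-major axis a_t = (r₁ + r₂)/2 = (8090 + 49000)/2 = 28545 km.
Circular speed at r₁: v₁ = √(μ/r₁) = √(3.986×10^5/8090) = 7.0193 km/s.
Transfer-orbit speed at r₁ (vis-viva equation): v_p = √[μ(2/r₁ − 1/a_t)] = 9.1966 km/s.
First burn Δv₁ = |v_p − v₁| = 2.177 km/s.
Circular speed at r₂: v₂ = √(μ/r₂) = 2.852 km/s.
Transfer-orbit speed at r₂: v_a = √[μ(2/r₂ − 1/a_t)] = 1.518 km/s.
Second burn Δv₂ = |v₂ − v_a| = 1.334 km/s.
Total Δv = Δv₁ + Δv₂ = 3.511 km/s.

Δv = 3510 m/s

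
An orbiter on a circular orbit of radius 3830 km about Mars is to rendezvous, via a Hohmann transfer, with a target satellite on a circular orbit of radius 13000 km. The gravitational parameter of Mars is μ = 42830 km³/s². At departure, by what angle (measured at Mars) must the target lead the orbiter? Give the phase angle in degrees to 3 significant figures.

The Hohmann ellipse has a_t = (r₁ + r₂)/2 = 8415 km.
Transfer time t = π√(a_t³/μ) = 11720 s.
Target angular speed ω₂ = √(μ/r₂³) = 1.396×10^-4 rad/s.
Angle swept by the target during transfer: ω₂·t = 1.636 rad = 93.74°.
The orbiter traverses 180° on the transfer ellipse, so the target must lead by 180° − 93.74° = 86.3°.

φ = 86.3°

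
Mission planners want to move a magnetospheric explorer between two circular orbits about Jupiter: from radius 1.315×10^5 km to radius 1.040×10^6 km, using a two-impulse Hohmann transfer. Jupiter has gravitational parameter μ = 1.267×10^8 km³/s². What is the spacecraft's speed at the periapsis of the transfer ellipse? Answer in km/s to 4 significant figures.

v = 41.36 km/s

Semi-major axis of the transfer orbit: a_t = (1.315×10^5 + 1.040×10^6)/2 = 5.8575×10^5 km.
At periapsis, r = 1.315×10^5 km.
From the vis-viva equation, v = √[μ(2/r − 1/a_t)] = 41.36 km/s.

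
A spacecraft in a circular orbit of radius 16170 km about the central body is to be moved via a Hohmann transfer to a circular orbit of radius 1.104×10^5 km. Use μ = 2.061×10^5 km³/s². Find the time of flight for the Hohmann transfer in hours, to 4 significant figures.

t = 30.60 hours

Semi-major axis of the transfer orbit: a_t = (16170 + 1.104×10^5)/2 = 63285 km.
Transfer time t = π√(a_t³/μ) = π√((63285)³ / 2.061×10^5) = 1.1017×10^5 s.
Converting: 1.1017×10^5 s ÷ 3600 s/hour = 30.60 hours.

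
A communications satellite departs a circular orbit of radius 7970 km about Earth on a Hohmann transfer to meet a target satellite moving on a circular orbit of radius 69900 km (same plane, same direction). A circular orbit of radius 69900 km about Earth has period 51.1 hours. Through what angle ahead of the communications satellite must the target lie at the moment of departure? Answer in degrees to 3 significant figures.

From Kepler's third law T² = 4π²r³/μ at r = 69900 km, T = 51.1 hours = 51.1 × 3600 s = 1.8396×10^5 s: μ = 4π²r³/T² = 3.98423×10^5 km³/s².
Semi-major axis of the transfer orbit: a_t = (7970 + 69900)/2 = 38935 km.
Transfer time t = π√(a_t³/μ) = 38240 s.
Target angular speed ω₂ = √(μ/r₂³) = 3.416×10^-5 rad/s.
Angle swept by the target during transfer: ω₂·t = 1.306 rad = 74.83°.
Arrival is 180° from departure on the ellipse, so φ = 180° − 74.83° = 105°.

φ = 105°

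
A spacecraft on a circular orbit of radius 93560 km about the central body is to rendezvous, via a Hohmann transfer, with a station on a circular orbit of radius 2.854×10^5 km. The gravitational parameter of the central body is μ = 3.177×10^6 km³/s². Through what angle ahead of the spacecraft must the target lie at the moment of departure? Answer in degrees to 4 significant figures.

Semi-major axis of the transfer orbit: a_t = (93560 + 2.854×10^5)/2 = 1.8948×10^5 km.
Transfer time t = π√(a_t³/μ) = 1.45374×10^5 s.
Target angular speed ω₂ = √(μ/r₂³) = 1.16904×10^-5 rad/s.
Angle swept by the target during transfer: ω₂·t = 1.6995 rad = 97.37°.
Arrival is 180° from departure on the ellipse, so φ = 180° − 97.37° = 82.63°.

φ = 82.63°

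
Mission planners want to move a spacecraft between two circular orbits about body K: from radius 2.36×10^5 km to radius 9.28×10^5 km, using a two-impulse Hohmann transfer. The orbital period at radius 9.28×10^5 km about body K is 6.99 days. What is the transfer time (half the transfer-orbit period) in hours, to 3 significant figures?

t = 41.7 hours

From Kepler's third law T² = 4π²r³/μ at r = 9.28×10^5 km, T = 6.99 days = 6.99 × 86400 s = 6.03936×10^5 s: μ = 4π²r³/T² = 8.65011×10^7 km³/s².
Transfer-ellipse semi-major axis a_t = (r₁ + r₂)/2 = (2.360×10^5 + 9.280×10^5)/2 = 5.820×10^5 km.
Half the transfer-orbit period gives t = π√(a_t³/μ) = 1.500×10^5 s.
Converting: 1.500×10^5 s ÷ 3600 s/hour = 41.7 hours.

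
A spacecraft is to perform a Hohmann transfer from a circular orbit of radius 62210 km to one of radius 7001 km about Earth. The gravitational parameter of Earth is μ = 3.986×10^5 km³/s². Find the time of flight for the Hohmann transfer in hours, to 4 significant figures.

t = 8.898 hours

Transfer-ellipse semi-major axis a_t = (r₁ + r₂)/2 = (62210 + 7001)/2 = 34605.5 km.
Half the transfer-orbit period gives t = π√(a_t³/μ) = 32033 s.
Converting: 32033 s ÷ 3600 s/hour = 8.898 hours.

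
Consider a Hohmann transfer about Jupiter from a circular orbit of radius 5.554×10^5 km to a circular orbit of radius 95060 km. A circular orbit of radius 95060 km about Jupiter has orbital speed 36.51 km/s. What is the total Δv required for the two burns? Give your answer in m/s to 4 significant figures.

From the circular-orbit relation v² = μ/r at r = 95060 km: μ = v²r = (36.51)² × 95060 = 1.26713×10^8 km³/s².
Transfer-ellipse semi-major axis a_t = (r₁ + r₂)/2 = (5.554×10^5 + 95060)/2 = 3.2523×10^5 km.
At r₁ the circular-orbit speed is v₁ = √(μ/r₁) = 15.105 km/s.
On the transfer ellipse at r₁, vis-viva equation gives v_a = √[μ(2/r₁ − 1/a_t)] = 8.1660 km/s.
First burn Δv₁ = |v_a − v₁| = 6.939 km/s.
Circular speed at r₂: v₂ = √(μ/r₂) = 36.51 km/s.
Transfer-orbit speed at r₂: v_p = √[μ(2/r₂ − 1/a_t)] = 47.71 km/s.
Second burn Δv₂ = |v₂ − v_p| = 11.20 km/s.
Total Δv = Δv₁ + Δv₂ = 18.14 km/s.

Δv = 18140 m/s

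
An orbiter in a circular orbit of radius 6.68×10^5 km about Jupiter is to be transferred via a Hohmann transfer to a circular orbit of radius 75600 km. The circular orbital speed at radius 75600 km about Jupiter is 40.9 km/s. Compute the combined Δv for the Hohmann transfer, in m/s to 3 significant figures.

Δv = 21500 m/s

From the circular-orbit relation v² = μ/r at r = 75600 km: μ = v²r = (40.9)² × 75600 = 1.26464×10^8 km³/s².
Semi-major axis of the transfer orbit: a_t = (6.680×10^5 + 75600)/2 = 3.718×10^5 km.
At r₁ the circular-orbit speed is v₁ = √(μ/r₁) = 13.7593 km/s.
On the transfer ellipse at r₁, vis-viva equation gives v_a = √[μ(2/r₁ − 1/a_t)] = 6.20443 km/s.
First burn Δv₁ = |v_a − v₁| = 7.5549 km/s.
Circular speed at r₂: v₂ = √(μ/r₂) = 40.900 km/s.
Transfer-orbit speed at r₂: v_p = √[μ(2/r₂ − 1/a_t)] = 54.822 km/s.
Second burn Δv₂ = |v₂ − v_p| = 13.922 km/s.
Total Δv = Δv₁ + Δv₂ = 21.48 km/s.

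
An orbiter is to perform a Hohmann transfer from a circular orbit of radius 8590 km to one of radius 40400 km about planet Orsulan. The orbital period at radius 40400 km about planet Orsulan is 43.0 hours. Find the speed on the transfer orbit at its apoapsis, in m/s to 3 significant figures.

v = 971 m/s

From Kepler's third law T² = 4π²r³/μ at r = 40400 km, T = 43.0 hours = 43.0 × 3600 s = 1.548×10^5 s: μ = 4π²r³/T² = 1.08633×10^5 km³/s².
Semi-major axis of the transfer orbit: a_t = (8590 + 40400)/2 = 24495 km.
At apoapsis, r = 40400 km.
Vis-viva: v = √[μ(2/r − 1/a_t)] = √[1.08633×10^5 × (2/40400 − 1/24495)] = 0.9711 km/s.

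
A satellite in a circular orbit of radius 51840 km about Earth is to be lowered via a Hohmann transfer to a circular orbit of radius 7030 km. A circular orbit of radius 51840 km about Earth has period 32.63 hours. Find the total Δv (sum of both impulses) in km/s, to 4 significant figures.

From Kepler's third law T² = 4π²r³/μ at r = 51840 km, T = 32.63 hours = 32.63 × 3600 s = 1.17468×10^5 s: μ = 4π²r³/T² = 3.98580×10^5 km³/s².
The Hohmann ellipse has a_t = (r₁ + r₂)/2 = 29435 km.
Circular speed at r₁: v₁ = √(μ/r₁) = √(3.98580×10^5/51840) = 2.773 km/s.
On the transfer ellipse at r₁, vis-viva equation gives v_a = √[μ(2/r₁ − 1/a_t)] = 1.355 km/s.
First burn Δv₁ = |v_a − v₁| = 1.418 km/s.
Circular speed at r₂: v₂ = √(μ/r₂) = 7.530 km/s.
Transfer-orbit speed at r₂: v_p = √[μ(2/r₂ − 1/a_t)] = 9.993 km/s.
Second burn Δv₂ = |v₂ − v_p| = 2.463 km/s.
Total Δv = Δv₁ + Δv₂ = 3.881 km/s.

Δv = 3.881 km/s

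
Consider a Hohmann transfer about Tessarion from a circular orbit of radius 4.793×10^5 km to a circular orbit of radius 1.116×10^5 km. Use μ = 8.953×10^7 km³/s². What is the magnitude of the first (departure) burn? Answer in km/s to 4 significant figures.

Semi-major axis of the transfer orbit: a_t = (4.793×10^5 + 1.116×10^5)/2 = 2.9545×10^5 km.
Circular speed at r = 4.793×10^5 km: v_c = √(μ/r) = 13.667 km/s.
Vis-viva on the transfer ellipse at r = 4.793×10^5 km gives v_t = √[μ(2/r − 1/a_t)] = 8.3998 km/s.
Δv₁ = |v_t − v_c| = |8.3998 − 13.667| = 5.267 km/s.

Δv₁ = 5.267 km/s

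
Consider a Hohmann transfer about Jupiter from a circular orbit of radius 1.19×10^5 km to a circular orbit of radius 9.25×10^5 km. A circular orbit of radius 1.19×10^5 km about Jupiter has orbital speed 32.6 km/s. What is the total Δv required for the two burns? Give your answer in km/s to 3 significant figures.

Δv = 16.9 km/s

From the circular-orbit relation v² = μ/r at r = 1.19×10^5 km: μ = v²r = (32.6)² × 1.19×10^5 = 1.26468×10^8 km³/s².
Transfer-ellipse semi-major axis a_t = (r₁ + r₂)/2 = (1.190×10^5 + 9.250×10^5)/2 = 5.220×10^5 km.
Circular speed at r₁: v₁ = √(μ/r₁) = √(1.26468×10^8/1.190×10^5) = 32.60 km/s.
On the transfer ellipse at r₁, v² = μ(2/r − 1/a) gives v_p = √[μ(2/r₁ − 1/a_t)] = 43.40 km/s.
First burn Δv₁ = |v_p − v₁| = 10.80 km/s.
Circular speed at r₂: v₂ = √(μ/r₂) = 11.693 km/s.
Transfer-orbit speed at r₂: v_a = √[μ(2/r₂ − 1/a_t)] = 5.5829 km/s.
Second burn Δv₂ = |v₂ − v_a| = 6.110 km/s.
Total Δv = Δv₁ + Δv₂ = 16.91 km/s.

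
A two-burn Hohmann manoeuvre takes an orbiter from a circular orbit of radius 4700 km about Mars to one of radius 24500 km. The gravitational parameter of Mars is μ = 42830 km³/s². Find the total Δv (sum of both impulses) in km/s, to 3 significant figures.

Δv = 1.46 km/s

Semi-major axis of the transfer orbit: a_t = (4700 + 24500)/2 = 14600 km.
Circular speed at r₁: v₁ = √(μ/r₁) = √(42830/4700) = 3.0187 km/s.
On the transfer ellipse at r₁, vis-viva gives v_p = √[μ(2/r₁ − 1/a_t)] = 3.9105 km/s.
First burn Δv₁ = |v_p − v₁| = 0.8918 km/s.
Circular speed at r₂: v₂ = √(μ/r₂) = 1.3222 km/s.
Transfer-orbit speed at r₂: v_a = √[μ(2/r₂ − 1/a_t)] = 0.75018 km/s.
Second burn Δv₂ = |v₂ − v_a| = 0.5720 km/s.
Total Δv = Δv₁ + Δv₂ = 1.464 km/s.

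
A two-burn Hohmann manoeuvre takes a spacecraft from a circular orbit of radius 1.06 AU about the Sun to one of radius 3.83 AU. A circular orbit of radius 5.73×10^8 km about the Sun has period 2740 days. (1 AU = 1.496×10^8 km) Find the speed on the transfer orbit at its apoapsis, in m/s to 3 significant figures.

v = 10000 m/s

From Kepler's third law T² = 4π²r³/μ at r = 5.73×10^8 km, T = 2740 days = 2740 × 86400 s = 2.36736×10^8 s: μ = 4π²r³/T² = 1.32524×10^11 km³/s².
In km: r₁ = 1.06 × 1.496×10^8 = 1.58576×10^8 km; r₂ = 3.83 × 1.496×10^8 = 5.72968×10^8 km.
The Hohmann ellipse has a_t = (r₁ + r₂)/2 = 3.65772×10^8 km.
The apoapsis of the transfer ellipse is at r = 5.72968×10^8 km.
Applying v² = μ(2/r − 1/a_t): v = 10.01 km/s.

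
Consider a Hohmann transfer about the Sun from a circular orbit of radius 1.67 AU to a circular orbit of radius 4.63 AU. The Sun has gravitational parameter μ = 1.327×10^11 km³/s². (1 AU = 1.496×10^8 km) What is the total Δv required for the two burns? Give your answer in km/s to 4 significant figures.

Δv = 8.658 km/s

In km: r₁ = 1.67 × 1.496×10^8 = 2.49832×10^8 km; r₂ = 4.63 × 1.496×10^8 = 6.92648×10^8 km.
Transfer-ellipse semi-major axis a_t = (r₁ + r₂)/2 = (2.49832×10^8 + 6.92648×10^8)/2 = 4.7124×10^8 km.
Circular speed at r₁: v₁ = √(μ/r₁) = √(1.327×10^11/2.49832×10^8) = 23.0468 km/s.
On the transfer ellipse at r₁, vis-viva equation gives v_p = √[μ(2/r₁ − 1/a_t)] = 27.9413 km/s.
First burn Δv₁ = |v_p − v₁| = 4.8945 km/s.
At r₂, v₂ = √(μ/r₂) = 13.8414 km/s.
Transfer-orbit speed at r₂: v_a = √[μ(2/r₂ − 1/a_t)] = 10.0782 km/s.
Second burn Δv₂ = |v₂ − v_a| = 3.7632 km/s.
Δv = Δv₁ + Δv₂ = 4.8945 + 3.7632 = 8.658 km/s.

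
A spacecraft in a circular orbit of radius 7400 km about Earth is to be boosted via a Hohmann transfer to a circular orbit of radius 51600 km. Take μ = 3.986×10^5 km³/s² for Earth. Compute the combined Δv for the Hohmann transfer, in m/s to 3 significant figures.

Δv = 3750 m/s

The Hohmann ellipse has a_t = (r₁ + r₂)/2 = 29500 km.
Circular speed at r₁: v₁ = √(μ/r₁) = √(3.986×10^5/7400) = 7.3393 km/s.
Transfer-orbit speed at r₁ (vis-viva): v_p = √[μ(2/r₁ − 1/a_t)] = 9.7066 km/s.
First burn Δv₁ = |v_p − v₁| = 2.3673 km/s.
Circular speed at r₂: v₂ = √(μ/r₂) = 2.77935 km/s.
Transfer-orbit speed at r₂: v_a = √[μ(2/r₂ − 1/a_t)] = 1.39203 km/s.
Second burn Δv₂ = |v₂ − v_a| = 1.3873 km/s.
Total Δv = Δv₁ + Δv₂ = 3.755 km/s.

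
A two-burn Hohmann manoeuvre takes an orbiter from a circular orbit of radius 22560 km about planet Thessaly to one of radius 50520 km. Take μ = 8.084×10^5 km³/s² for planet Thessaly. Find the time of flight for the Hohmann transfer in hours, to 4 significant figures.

t = 6.779 hours

Transfer-ellipse semi-major axis a_t = (r₁ + r₂)/2 = (22560 + 50520)/2 = 36540 km.
Transfer time t = π√(a_t³/μ) = π√((36540)³ / 8.084×10^5) = 24406 s.
Converting: 24406 s ÷ 3600 s/hour = 6.779 hours.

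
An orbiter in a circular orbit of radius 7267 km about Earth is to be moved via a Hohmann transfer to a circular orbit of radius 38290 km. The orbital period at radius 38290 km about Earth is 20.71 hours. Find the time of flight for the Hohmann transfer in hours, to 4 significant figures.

From Kepler's third law T² = 4π²r³/μ at r = 38290 km, T = 20.71 hours = 20.71 × 3600 s = 74556 s: μ = 4π²r³/T² = 3.98704×10^5 km³/s².
Transfer-ellipse semi-major axis a_t = (r₁ + r₂)/2 = (7267 + 38290)/2 = 22778.5 km.
Half the transfer-orbit period gives t = π√(a_t³/μ) = 17105 s.
Converting: 17105 s ÷ 3600 s/hour = 4.751 hours.

t = 4.751 hours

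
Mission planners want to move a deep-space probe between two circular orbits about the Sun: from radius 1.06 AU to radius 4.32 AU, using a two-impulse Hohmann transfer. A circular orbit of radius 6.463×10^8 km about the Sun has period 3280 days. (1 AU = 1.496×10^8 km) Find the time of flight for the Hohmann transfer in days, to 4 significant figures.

From Kepler's third law T² = 4π²r³/μ at r = 6.463×10^8 km, T = 3280 days = 3280 × 86400 s = 2.83392×10^8 s: μ = 4π²r³/T² = 1.32705×10^11 km³/s².
In km: r₁ = 1.06 × 1.496×10^8 = 1.58576×10^8 km; r₂ = 4.32 × 1.496×10^8 = 6.46272×10^8 km.
Semi-major axis of the transfer orbit: a_t = (1.58576×10^8 + 6.46272×10^8)/2 = 4.02424×10^8 km.
Half the transfer-orbit period gives t = π√(a_t³/μ) = 6.962×10^7 s.
Converting: 6.962×10^7 s ÷ 86400 s/day = 805.8 days.

t = 805.8 days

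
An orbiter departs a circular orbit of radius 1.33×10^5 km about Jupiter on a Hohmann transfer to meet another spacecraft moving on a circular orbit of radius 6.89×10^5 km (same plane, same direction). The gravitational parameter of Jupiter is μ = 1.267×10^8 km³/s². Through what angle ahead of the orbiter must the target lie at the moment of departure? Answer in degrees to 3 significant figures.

The Hohmann ellipse has a_t = (r₁ + r₂)/2 = 4.110×10^5 km.
Transfer time t = π√(a_t³/μ) = 73540 s.
The target's mean motion on its circular orbit is ω₂ = √(μ/r₂³) = 1.9682×10^-5 rad/s.
Angle swept by the target during transfer: ω₂·t = 1.4474 rad = 82.93°.
Arrival is 180° from departure on the ellipse, so φ = 180° − 82.93° = 97.1°.

φ = 97.1°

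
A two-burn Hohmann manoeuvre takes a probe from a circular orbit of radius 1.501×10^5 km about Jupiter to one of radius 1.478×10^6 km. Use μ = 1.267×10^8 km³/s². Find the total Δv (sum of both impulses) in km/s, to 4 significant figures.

Δv = 15.38 km/s

Transfer-ellipse semi-major axis a_t = (r₁ + r₂)/2 = (1.501×10^5 + 1.478×10^6)/2 = 8.1405×10^5 km.
At r₁ the circular-orbit speed is v₁ = √(μ/r₁) = 29.053 km/s.
Transfer-orbit speed at r₁ (vis-viva equation): v_p = √[μ(2/r₁ − 1/a_t)] = 39.148 km/s.
First burn Δv₁ = |v_p − v₁| = 10.095 km/s.
Circular speed at r₂: v₂ = √(μ/r₂) = 9.259 km/s.
Transfer-orbit speed at r₂: v_a = √[μ(2/r₂ − 1/a_t)] = 3.976 km/s.
Second burn Δv₂ = |v₂ − v_a| = 5.2830 km/s.
Total Δv = Δv₁ + Δv₂ = 15.38 km/s.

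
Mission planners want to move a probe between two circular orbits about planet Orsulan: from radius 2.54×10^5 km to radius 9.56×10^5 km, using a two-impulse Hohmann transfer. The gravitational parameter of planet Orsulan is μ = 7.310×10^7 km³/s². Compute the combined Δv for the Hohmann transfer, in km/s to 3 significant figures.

Δv = 7.44 km/s

Semi-major axis of the transfer orbit: a_t = (2.540×10^5 + 9.560×10^5)/2 = 6.050×10^5 km.
At r₁ the circular-orbit speed is v₁ = √(μ/r₁) = 16.9645 km/s.
Transfer-orbit speed at r₁ (vis-viva equation): v_p = √[μ(2/r₁ − 1/a_t)] = 21.3252 km/s.
First burn Δv₁ = |v_p − v₁| = 4.361 km/s.
Circular speed at r₂: v₂ = √(μ/r₂) = 8.744 km/s.
Transfer-orbit speed at r₂: v_a = √[μ(2/r₂ − 1/a_t)] = 5.666 km/s.
Second burn Δv₂ = |v₂ − v_a| = 3.078 km/s.
Δv = Δv₁ + Δv₂ = 4.361 + 3.078 = 7.439 km/s.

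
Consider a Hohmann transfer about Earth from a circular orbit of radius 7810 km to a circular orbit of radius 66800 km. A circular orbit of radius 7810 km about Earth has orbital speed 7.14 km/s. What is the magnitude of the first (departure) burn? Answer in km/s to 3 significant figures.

From the circular-orbit relation v² = μ/r at r = 7810 km: μ = v²r = (7.14)² × 7810 = 3.98151×10^5 km³/s².
Semi-major axis of the transfer orbit: a_t = (7810 + 66800)/2 = 37305 km.
On the circular orbit at r = 7810 km, v_c = √(μ/r) = 7.140 km/s.
Transfer-orbit speed at the same r (vis-viva, a = a_t): v_t = √[μ(2/r − 1/a_t)] = 9.554 km/s.
Δv₁ = |v_t − v_c| = |9.554 − 7.140| = 2.414 km/s.

Δv₁ = 2.41 km/s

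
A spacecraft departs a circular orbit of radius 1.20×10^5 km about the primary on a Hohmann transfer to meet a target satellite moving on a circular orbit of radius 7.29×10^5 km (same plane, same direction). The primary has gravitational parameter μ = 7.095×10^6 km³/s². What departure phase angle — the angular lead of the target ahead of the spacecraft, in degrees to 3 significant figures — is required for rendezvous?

φ = 100°

Semi-major axis of the transfer orbit: a_t = (1.200×10^5 + 7.290×10^5)/2 = 4.245×10^5 km.
The half-period of the transfer ellipse is t = π√(a_t³/μ) = 3.262×10^5 s.
The target's mean motion on its circular orbit is ω₂ = √(μ/r₂³) = 4.279×10^-6 rad/s.
Angle swept by the target during transfer: ω₂·t = 1.396 rad = 79.98°.
The spacecraft traverses 180° on the transfer ellipse, so the target must lead by 180° − 79.98° = 100°.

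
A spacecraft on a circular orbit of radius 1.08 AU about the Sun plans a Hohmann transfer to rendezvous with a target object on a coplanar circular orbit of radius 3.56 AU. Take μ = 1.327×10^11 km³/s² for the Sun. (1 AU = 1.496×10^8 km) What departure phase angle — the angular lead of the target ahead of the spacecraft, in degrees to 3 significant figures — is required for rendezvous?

In km: r₁ = 1.08 × 1.496×10^8 = 1.61568×10^8 km; r₂ = 3.56 × 1.496×10^8 = 5.32576×10^8 km.
The Hohmann ellipse has a_t = (r₁ + r₂)/2 = 3.47072×10^8 km.
The half-period of the transfer ellipse is t = π√(a_t³/μ) = 5.57627×10^7 s.
Target angular speed ω₂ = √(μ/r₂³) = 2.96390×10^-8 rad/s.
Angle swept by the target during transfer: ω₂·t = 1.65275 rad = 94.70°.
The spacecraft traverses 180° on the transfer ellipse, so the target must lead by 180° − 94.70° = 85.3°.

φ = 85.3°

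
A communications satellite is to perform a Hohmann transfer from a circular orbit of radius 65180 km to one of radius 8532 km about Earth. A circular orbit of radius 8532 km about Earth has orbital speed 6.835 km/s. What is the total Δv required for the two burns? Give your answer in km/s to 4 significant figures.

Δv = 3.538 km/s

From the circular-orbit relation v² = μ/r at r = 8532 km: μ = v²r = (6.835)² × 8532 = 3.98591×10^5 km³/s².
The Hohmann ellipse has a_t = (r₁ + r₂)/2 = 36856 km.
At r₁ the circular-orbit speed is v₁ = √(μ/r₁) = 2.473 km/s.
On the transfer ellipse at r₁, v² = μ(2/r − 1/a) gives v_a = √[μ(2/r₁ − 1/a_t)] = 1.190 km/s.
First burn Δv₁ = |v_a − v₁| = 1.283 km/s.
At r₂, v₂ = √(μ/r₂) = 6.835 km/s.
Transfer-orbit speed at r₂: v_p = √[μ(2/r₂ − 1/a_t)] = 9.090 km/s.
Second burn Δv₂ = |v₂ − v_p| = 2.255 km/s.
Δv = Δv₁ + Δv₂ = 1.283 + 2.255 = 3.538 km/s.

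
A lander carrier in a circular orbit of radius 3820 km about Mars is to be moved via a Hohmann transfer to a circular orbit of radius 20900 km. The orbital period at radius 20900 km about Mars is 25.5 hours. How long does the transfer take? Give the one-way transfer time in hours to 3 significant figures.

From Kepler's third law T² = 4π²r³/μ at r = 20900 km, T = 25.5 hours = 25.5 × 3600 s = 91800 s: μ = 4π²r³/T² = 42767.4 km³/s².
Semi-major axis of the transfer orbit: a_t = (3820 + 20900)/2 = 12360 km.
By Kepler's third law the transfer-orbit period is T = 2π√(a_t³/μ), so t = T/2 = 20870 s.
Converting: 20870 s ÷ 3600 s/hour = 5.80 hours.

t = 5.80 hours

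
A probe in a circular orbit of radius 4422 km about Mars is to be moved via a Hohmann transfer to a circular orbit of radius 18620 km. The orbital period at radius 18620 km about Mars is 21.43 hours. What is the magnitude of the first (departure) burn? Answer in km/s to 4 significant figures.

Δv₁ = 0.8442 km/s

From Kepler's third law T² = 4π²r³/μ at r = 18620 km, T = 21.43 hours = 21.43 × 3600 s = 77148 s: μ = 4π²r³/T² = 42820.3 km³/s².
Transfer-ellipse semi-major axis a_t = (r₁ + r₂)/2 = (4422 + 18620)/2 = 11521 km.
On the circular orbit at r = 4422 km, v_c = √(μ/r) = 3.1118 km/s.
Transfer-orbit speed at the same r (vis-viva, a = a_t): v_t = √[μ(2/r − 1/a_t)] = 3.9560 km/s.
Δv₁ = |v_t − v_c| = |3.9560 − 3.1118| = 0.8442 km/s.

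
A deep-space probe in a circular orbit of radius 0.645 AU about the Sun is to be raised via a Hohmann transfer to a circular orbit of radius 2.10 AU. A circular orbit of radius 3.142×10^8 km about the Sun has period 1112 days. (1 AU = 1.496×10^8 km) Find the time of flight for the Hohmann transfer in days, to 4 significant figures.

From Kepler's third law T² = 4π²r³/μ at r = 3.142×10^8 km, T = 1112 days = 1112 × 86400 s = 9.60768×10^7 s: μ = 4π²r³/T² = 1.32660×10^11 km³/s².
In km: r₁ = 0.645 × 1.496×10^8 = 9.6492×10^7 km; r₂ = 2.10 × 1.496×10^8 = 3.1416×10^8 km.
The Hohmann ellipse has a_t = (r₁ + r₂)/2 = 2.05326×10^8 km.
Half the transfer-orbit period gives t = π√(a_t³/μ) = 2.5377×10^7 s.
Converting: 2.5377×10^7 s ÷ 86400 s/day = 293.7 days.

t = 293.7 days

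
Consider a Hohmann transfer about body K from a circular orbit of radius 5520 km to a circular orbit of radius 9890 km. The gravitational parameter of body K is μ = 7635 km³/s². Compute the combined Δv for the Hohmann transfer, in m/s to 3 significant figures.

Δv = 291 m/s

Transfer-ellipse semi-major axis a_t = (r₁ + r₂)/2 = (5520 + 9890)/2 = 7705 km.
At r₁ the circular-orbit speed is v₁ = √(μ/r₁) = 1.17607 km/s.
Transfer-orbit speed at r₁ (vis-viva equation): v_p = √[μ(2/r₁ − 1/a_t)] = 1.33244 km/s.
First burn Δv₁ = |v_p − v₁| = 0.1564 km/s.
At r₂, v₂ = √(μ/r₂) = 0.8786 km/s.
Transfer-orbit speed at r₂: v_a = √[μ(2/r₂ − 1/a_t)] = 0.7437 km/s.
Second burn Δv₂ = |v₂ − v_a| = 0.1349 km/s.
Δv = Δv₁ + Δv₂ = 0.1564 + 0.1349 = 0.2913 km/s.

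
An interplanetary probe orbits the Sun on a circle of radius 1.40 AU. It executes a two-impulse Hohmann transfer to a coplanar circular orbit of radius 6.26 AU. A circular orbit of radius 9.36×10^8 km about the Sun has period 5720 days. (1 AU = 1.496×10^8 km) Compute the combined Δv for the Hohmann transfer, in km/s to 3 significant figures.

Δv = 11.7 km/s

From Kepler's third law T² = 4π²r³/μ at r = 9.36×10^8 km, T = 5720 days = 5720 × 86400 s = 4.94208×10^8 s: μ = 4π²r³/T² = 1.32546×10^11 km³/s².
In km: r₁ = 1.40 × 1.496×10^8 = 2.0944×10^8 km; r₂ = 6.26 × 1.496×10^8 = 9.36496×10^8 km.
The Hohmann ellipse has a_t = (r₁ + r₂)/2 = 5.72968×10^8 km.
At r₁ the circular-orbit speed is v₁ = √(μ/r₁) = 25.157 km/s.
On the transfer ellipse at r₁, v² = μ(2/r − 1/a) gives v_p = √[μ(2/r₁ − 1/a_t)] = 32.162 km/s.
First burn Δv₁ = |v_p − v₁| = 7.005 km/s.
Circular speed at r₂: v₂ = √(μ/r₂) = 11.897 km/s.
Transfer-orbit speed at r₂: v_a = √[μ(2/r₂ − 1/a_t)] = 7.1928 km/s.
Second burn Δv₂ = |v₂ − v_a| = 4.704 km/s.
Δv = Δv₁ + Δv₂ = 7.005 + 4.704 = 11.71 km/s.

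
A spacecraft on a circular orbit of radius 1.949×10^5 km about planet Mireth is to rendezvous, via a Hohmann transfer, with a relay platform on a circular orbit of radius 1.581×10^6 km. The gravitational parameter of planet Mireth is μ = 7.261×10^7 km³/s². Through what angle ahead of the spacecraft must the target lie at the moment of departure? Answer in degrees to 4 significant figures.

φ = 104.2°

The Hohmann ellipse has a_t = (r₁ + r₂)/2 = 8.8795×10^5 km.
Transfer time t = π√(a_t³/μ) = 3.0849×10^5 s.
The target's mean motion on its circular orbit is ω₂ = √(μ/r₂³) = 4.2865×10^-6 rad/s.
Angle swept by the target during transfer: ω₂·t = 1.3223 rad = 75.76°.
The spacecraft traverses 180° on the transfer ellipse, so the target must lead by 180° − 75.76° = 104.2°.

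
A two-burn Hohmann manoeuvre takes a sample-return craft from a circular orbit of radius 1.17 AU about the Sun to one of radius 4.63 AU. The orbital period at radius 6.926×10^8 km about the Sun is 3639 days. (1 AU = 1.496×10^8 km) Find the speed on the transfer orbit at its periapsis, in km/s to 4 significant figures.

From Kepler's third law T² = 4π²r³/μ at r = 6.926×10^8 km, T = 3639 days = 3639 × 86400 s = 3.144096×10^8 s: μ = 4π²r³/T² = 1.32683×10^11 km³/s².
In km: r₁ = 1.17 × 1.496×10^8 = 1.75032×10^8 km; r₂ = 4.63 × 1.496×10^8 = 6.92648×10^8 km.
Transfer-ellipse semi-major axis a_t = (r₁ + r₂)/2 = (1.75032×10^8 + 6.92648×10^8)/2 = 4.3384×10^8 km.
At periapsis, r = 1.75032×10^8 km.
Vis-viva: v = √[μ(2/r − 1/a_t)] = √[1.32683×10^11 × (2/1.75032×10^8 − 1/4.3384×10^8)] = 34.79 km/s.

v = 34.79 km/s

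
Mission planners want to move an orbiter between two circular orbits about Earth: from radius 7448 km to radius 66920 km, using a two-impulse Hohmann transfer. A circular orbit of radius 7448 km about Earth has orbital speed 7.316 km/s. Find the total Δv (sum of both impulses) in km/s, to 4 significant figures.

From the circular-orbit relation v² = μ/r at r = 7448 km: μ = v²r = (7.316)² × 7448 = 3.98646×10^5 km³/s².
Semi-major axis of the transfer orbit: a_t = (7448 + 66920)/2 = 37184 km.
Circular speed at r₁: v₁ = √(μ/r₁) = √(3.98646×10^5/7448) = 7.316 km/s.
Transfer-orbit speed at r₁ (v² = μ(2/r − 1/a)): v_p = √[μ(2/r₁ − 1/a_t)] = 9.815 km/s.
First burn Δv₁ = |v_p − v₁| = 2.499 km/s.
Circular speed at r₂: v₂ = √(μ/r₂) = 2.4407 km/s.
Transfer-orbit speed at r₂: v_a = √[μ(2/r₂ − 1/a_t)] = 1.0923 km/s.
Second burn Δv₂ = |v₂ − v_a| = 1.348 km/s.
Total Δv = Δv₁ + Δv₂ = 3.847 km/s.

Δv = 3.847 km/s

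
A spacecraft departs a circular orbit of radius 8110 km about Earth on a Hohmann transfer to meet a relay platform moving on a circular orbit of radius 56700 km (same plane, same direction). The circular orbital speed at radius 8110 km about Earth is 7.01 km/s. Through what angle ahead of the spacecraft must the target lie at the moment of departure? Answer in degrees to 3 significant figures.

From the circular-orbit relation v² = μ/r at r = 8110 km: μ = v²r = (7.01)² × 8110 = 3.98526×10^5 km³/s².
The Hohmann ellipse has a_t = (r₁ + r₂)/2 = 32405 km.
The half-period of the transfer ellipse is t = π√(a_t³/μ) = 29030 s.
Target angular speed ω₂ = √(μ/r₂³) = 4.676×10^-5 rad/s.
Angle swept by the target during transfer: ω₂·t = 1.3574 rad = 77.77°.
Arrival is 180° from departure on the ellipse, so φ = 180° − 77.77° = 102°.

φ = 102°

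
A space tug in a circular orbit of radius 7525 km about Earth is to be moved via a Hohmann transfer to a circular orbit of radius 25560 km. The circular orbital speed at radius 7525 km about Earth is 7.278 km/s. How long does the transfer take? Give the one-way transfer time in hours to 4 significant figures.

From the circular-orbit relation v² = μ/r at r = 7525 km: μ = v²r = (7.278)² × 7525 = 3.98594×10^5 km³/s².
Transfer-ellipse semi-major axis a_t = (r₁ + r₂)/2 = (7525 + 25560)/2 = 16542.5 km.
Transfer time t = π√(a_t³/μ) = π√((16542.5)³ / 3.98594×10^5) = 10587 s.
Converting: 10587 s ÷ 3600 s/hour = 2.941 hours.

t = 2.941 hours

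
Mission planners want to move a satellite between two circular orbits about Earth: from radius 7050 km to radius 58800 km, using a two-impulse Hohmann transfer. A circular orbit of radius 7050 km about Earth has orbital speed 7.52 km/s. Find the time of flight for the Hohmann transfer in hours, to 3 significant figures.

From the circular-orbit relation v² = μ/r at r = 7050 km: μ = v²r = (7.52)² × 7050 = 3.98680×10^5 km³/s².
Transfer-ellipse semi-major axis a_t = (r₁ + r₂)/2 = (7050 + 58800)/2 = 32925 km.
By Kepler's third law the transfer-orbit period is T = 2π√(a_t³/μ), so t = T/2 = 29730 s.
Converting: 29730 s ÷ 3600 s/hour = 8.26 hours.

t = 8.26 hours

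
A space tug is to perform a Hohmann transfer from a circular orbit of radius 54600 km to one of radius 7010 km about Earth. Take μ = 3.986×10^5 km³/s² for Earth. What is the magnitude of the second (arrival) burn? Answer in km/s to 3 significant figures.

Δv₂ = 2.50 km/s

The Hohmann ellipse has a_t = (r₁ + r₂)/2 = 30805 km.
On the circular orbit at r = 7010 km, v_c = √(μ/r) = 7.5407 km/s.
Vis-viva on the transfer ellipse at r = 7010 km gives v_t = √[μ(2/r − 1/a_t)] = 10.039 km/s.
Δv₂ = |v_t − v_c| = |10.039 − 7.5407| = 2.498 km/s.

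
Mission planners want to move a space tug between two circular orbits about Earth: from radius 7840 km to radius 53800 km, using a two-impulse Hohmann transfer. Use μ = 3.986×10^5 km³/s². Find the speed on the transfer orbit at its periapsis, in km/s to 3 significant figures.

Semi-major axis of the transfer orbit: a_t = (7840 + 53800)/2 = 30820 km.
The periapsis of the transfer ellipse is at r = 7840 km.
Vis-viva: v = √[μ(2/r − 1/a_t)] = √[3.986×10^5 × (2/7840 − 1/30820)] = 9.421 km/s.

v = 9.42 km/s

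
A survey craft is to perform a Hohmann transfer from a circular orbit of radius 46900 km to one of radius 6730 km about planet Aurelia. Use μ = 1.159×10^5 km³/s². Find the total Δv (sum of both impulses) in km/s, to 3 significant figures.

Semi-major axis of the transfer orbit: a_t = (46900 + 6730)/2 = 26815 km.
Circular speed at r₁: v₁ = √(μ/r₁) = √(1.159×10^5/46900) = 1.57201 km/s.
On the transfer ellipse at r₁, vis-viva gives v_a = √[μ(2/r₁ − 1/a_t)] = 0.787542 km/s.
First burn Δv₁ = |v_a − v₁| = 0.78447 km/s.
Circular speed at r₂: v₂ = √(μ/r₂) = 4.149867 km/s.
Transfer-orbit speed at r₂: v_p = √[μ(2/r₂ − 1/a_t)] = 5.488222 km/s.
Second burn Δv₂ = |v₂ − v_p| = 1.3384 km/s.
Δv = Δv₁ + Δv₂ = 0.78447 + 1.3384 = 2.123 km/s.

Δv = 2.12 km/s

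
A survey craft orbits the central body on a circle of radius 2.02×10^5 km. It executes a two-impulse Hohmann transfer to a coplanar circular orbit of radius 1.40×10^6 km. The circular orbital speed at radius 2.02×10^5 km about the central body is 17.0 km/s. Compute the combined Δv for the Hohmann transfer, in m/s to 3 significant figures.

Δv = 8690 m/s

From the circular-orbit relation v² = μ/r at r = 2.02×10^5 km: μ = v²r = (17.0)² × 2.02×10^5 = 5.83780×10^7 km³/s².
Transfer-ellipse semi-major axis a_t = (r₁ + r₂)/2 = (2.020×10^5 + 1.400×10^6)/2 = 8.010×10^5 km.
Circular speed at r₁: v₁ = √(μ/r₁) = √(5.83780×10^7/2.020×10^5) = 17.0000 km/s.
Transfer-orbit speed at r₁ (vis-viva): v_p = √[μ(2/r₁ − 1/a_t)] = 22.4748 km/s.
First burn Δv₁ = |v_p − v₁| = 5.4748 km/s.
Circular speed at r₂: v₂ = √(μ/r₂) = 6.4574 km/s.
Transfer-orbit speed at r₂: v_a = √[μ(2/r₂ − 1/a_t)] = 3.2428 km/s.
Second burn Δv₂ = |v₂ − v_a| = 3.2146 km/s.
Total Δv = Δv₁ + Δv₂ = 8.689 km/s.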